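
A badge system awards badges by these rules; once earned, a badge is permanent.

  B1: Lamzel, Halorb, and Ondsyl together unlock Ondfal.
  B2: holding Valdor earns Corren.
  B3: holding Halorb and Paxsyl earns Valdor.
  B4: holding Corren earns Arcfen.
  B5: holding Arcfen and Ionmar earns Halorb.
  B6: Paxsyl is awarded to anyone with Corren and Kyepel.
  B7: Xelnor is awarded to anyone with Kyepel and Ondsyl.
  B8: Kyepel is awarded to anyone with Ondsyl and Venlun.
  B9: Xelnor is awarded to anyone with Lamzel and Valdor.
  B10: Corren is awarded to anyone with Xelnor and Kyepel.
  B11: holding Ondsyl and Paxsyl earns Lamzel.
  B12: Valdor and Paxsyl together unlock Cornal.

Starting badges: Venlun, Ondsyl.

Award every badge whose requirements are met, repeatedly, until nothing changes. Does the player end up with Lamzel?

Yes

With Ondsyl and Venlun, Kyepel is earned (B8).
With Kyepel and Ondsyl, Xelnor is earned (B7).
With Xelnor and Kyepel, Corren is earned (B10).
With Corren and Kyepel, Paxsyl is earned (B6).
With Ondsyl and Paxsyl, Lamzel is earned (B11).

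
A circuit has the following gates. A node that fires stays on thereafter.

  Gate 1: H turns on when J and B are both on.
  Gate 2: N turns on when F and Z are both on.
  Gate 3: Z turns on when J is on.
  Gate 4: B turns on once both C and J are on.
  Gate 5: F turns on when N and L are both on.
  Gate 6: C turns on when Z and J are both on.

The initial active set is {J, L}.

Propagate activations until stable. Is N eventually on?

No

N would need F and Z (Gate 2), but F never turns on.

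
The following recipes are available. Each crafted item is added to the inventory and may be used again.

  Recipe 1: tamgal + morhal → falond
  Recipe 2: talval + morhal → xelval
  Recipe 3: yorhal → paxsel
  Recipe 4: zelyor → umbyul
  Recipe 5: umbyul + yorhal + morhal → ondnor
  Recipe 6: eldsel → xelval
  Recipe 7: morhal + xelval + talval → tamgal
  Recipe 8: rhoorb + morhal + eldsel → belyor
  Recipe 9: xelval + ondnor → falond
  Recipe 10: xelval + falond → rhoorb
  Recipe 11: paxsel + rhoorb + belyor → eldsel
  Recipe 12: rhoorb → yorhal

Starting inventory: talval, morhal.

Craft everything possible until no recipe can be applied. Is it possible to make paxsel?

talval + morhal → xelval (Recipe 2).
morhal + xelval + talval → tamgal (Recipe 7).
tamgal + morhal → falond (Recipe 1).
xelval + falond → rhoorb (Recipe 10).
Using Recipe 12, rhoorb makes yorhal.
yorhal → paxsel (Recipe 3).

Yes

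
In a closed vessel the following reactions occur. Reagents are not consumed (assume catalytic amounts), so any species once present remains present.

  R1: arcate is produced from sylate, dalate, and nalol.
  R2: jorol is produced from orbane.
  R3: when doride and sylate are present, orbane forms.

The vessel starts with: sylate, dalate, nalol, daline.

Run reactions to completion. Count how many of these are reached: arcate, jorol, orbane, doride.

sylate, dalate, and nalol present → arcate forms (R1).
arcate: reached.
jorol would need orbane (R2), but orbane never forms.
orbane would need doride and sylate (R3), but doride never forms.
No rule produces doride, and it is not given.
Reached: arcate — 1 of the 4.

1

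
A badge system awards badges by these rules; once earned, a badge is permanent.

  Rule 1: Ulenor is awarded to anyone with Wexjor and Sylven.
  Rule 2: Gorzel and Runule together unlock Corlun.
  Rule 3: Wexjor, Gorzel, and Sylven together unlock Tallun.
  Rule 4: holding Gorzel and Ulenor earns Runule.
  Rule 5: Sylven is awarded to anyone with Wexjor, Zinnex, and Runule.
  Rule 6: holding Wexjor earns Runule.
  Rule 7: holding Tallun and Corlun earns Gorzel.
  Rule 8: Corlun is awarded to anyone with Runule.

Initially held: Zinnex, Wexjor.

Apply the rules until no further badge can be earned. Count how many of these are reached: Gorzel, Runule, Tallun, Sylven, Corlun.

3

With Wexjor, Runule is earned (Rule 6).
With Wexjor, Zinnex, and Runule, Sylven is earned (Rule 5).
With Runule, Corlun is earned (Rule 8).
Gorzel would need Tallun and Corlun (Rule 7), but Tallun is never earned.
Runule: reached.
Tallun would need Wexjor, Gorzel, and Sylven (Rule 3), but Gorzel is never earned.
Sylven: reached.
Corlun: reached.
Reached: Runule, Sylven, and Corlun — 3 of the 5.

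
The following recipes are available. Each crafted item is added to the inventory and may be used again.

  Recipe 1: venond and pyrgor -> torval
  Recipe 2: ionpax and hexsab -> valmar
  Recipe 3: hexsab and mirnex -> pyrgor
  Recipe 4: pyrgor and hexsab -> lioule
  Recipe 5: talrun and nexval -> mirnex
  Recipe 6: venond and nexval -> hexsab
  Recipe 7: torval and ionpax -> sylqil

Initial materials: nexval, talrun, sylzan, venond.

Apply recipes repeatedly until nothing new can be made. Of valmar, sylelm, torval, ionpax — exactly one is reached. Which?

talrun and nexval -> mirnex (Recipe 5).
Using Recipe 6, venond and nexval make hexsab.
hexsab and mirnex -> pyrgor (Recipe 3).
Using Recipe 1, venond and pyrgor make torval.
valmar would need ionpax and hexsab (Recipe 2), but ionpax is never obtained. No rule produces sylelm, and it is not given. No rule produces ionpax, and it is not given.

torval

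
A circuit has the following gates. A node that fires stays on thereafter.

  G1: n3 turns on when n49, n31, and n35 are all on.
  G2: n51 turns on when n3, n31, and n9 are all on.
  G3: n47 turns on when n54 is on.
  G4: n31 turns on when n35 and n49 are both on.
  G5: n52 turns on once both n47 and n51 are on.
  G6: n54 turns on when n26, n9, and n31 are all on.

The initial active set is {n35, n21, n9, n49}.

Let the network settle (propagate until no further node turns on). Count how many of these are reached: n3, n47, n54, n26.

G4: n35 and n49 on → n31 on.
n49, n31, and n35 are on, so n3 turns on (G1).
n3: reached.
n47 would need n54 (G3), but n54 never turns on.
n54 would need n26, n9, and n31 (G6), but n26 never turns on.
No rule produces n26, and it is not given.
Reached: n3 — 1 of the 4.

1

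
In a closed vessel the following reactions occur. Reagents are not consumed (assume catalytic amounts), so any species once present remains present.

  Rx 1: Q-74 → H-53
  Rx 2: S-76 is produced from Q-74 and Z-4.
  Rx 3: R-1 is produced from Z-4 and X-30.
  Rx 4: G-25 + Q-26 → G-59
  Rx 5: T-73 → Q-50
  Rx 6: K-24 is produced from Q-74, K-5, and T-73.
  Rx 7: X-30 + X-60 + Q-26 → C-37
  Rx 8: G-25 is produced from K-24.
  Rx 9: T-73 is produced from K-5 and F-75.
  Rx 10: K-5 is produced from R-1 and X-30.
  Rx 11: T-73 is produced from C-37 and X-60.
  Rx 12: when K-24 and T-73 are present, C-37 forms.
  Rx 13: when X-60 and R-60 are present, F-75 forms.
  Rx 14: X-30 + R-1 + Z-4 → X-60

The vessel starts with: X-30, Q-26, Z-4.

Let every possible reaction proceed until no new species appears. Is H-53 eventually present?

No

H-53 would need Q-74 (Rx 1), but Q-74 never forms.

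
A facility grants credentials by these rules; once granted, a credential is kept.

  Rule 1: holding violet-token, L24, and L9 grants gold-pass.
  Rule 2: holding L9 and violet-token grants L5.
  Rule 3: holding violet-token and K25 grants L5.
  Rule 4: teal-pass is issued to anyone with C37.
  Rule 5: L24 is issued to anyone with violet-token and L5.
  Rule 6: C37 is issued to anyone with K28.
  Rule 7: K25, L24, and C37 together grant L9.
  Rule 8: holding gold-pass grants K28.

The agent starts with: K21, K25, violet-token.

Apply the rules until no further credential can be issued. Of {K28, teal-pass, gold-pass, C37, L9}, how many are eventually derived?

K28 would need gold-pass (Rule 8), but gold-pass is never granted.
teal-pass would need C37 (Rule 4), but C37 is never granted.
gold-pass would need violet-token, L24, and L9 (Rule 1), but L9 is never granted.
C37 would need K28 (Rule 6), but K28 is never granted.
L9 would need K25, L24, and C37 (Rule 7), but C37 is never granted.
None of the 5 are reached.

0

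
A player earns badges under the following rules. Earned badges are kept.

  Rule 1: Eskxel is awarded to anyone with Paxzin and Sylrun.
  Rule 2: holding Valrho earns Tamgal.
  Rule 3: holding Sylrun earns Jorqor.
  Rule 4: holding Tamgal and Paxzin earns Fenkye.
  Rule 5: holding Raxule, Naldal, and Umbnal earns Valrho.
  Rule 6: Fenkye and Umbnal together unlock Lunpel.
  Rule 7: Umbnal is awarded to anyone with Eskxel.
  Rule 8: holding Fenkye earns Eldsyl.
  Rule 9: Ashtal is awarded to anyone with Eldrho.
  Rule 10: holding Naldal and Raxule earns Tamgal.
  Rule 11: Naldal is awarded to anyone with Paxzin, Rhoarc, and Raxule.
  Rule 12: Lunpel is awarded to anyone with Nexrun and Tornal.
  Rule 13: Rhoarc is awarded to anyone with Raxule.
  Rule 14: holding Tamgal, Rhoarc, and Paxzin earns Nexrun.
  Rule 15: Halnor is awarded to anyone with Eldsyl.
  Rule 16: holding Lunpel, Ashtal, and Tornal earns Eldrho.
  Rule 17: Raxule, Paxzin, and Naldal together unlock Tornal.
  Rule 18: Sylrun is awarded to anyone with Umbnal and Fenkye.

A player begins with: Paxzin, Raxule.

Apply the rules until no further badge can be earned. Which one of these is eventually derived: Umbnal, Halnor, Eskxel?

Halnor

With Raxule, Rhoarc is earned (Rule 13).
With Paxzin, Rhoarc, and Raxule, Naldal is earned (Rule 11).
With Naldal and Raxule, Tamgal is earned (Rule 10).
With Tamgal and Paxzin, Fenkye is earned (Rule 4).
With Fenkye, Eldsyl is earned (Rule 8).
With Eldsyl, Halnor is earned (Rule 15).
Umbnal would need Eskxel (Rule 7), but Eskxel is never earned. Eskxel would need Paxzin and Sylrun (Rule 1), but Sylrun is never earned.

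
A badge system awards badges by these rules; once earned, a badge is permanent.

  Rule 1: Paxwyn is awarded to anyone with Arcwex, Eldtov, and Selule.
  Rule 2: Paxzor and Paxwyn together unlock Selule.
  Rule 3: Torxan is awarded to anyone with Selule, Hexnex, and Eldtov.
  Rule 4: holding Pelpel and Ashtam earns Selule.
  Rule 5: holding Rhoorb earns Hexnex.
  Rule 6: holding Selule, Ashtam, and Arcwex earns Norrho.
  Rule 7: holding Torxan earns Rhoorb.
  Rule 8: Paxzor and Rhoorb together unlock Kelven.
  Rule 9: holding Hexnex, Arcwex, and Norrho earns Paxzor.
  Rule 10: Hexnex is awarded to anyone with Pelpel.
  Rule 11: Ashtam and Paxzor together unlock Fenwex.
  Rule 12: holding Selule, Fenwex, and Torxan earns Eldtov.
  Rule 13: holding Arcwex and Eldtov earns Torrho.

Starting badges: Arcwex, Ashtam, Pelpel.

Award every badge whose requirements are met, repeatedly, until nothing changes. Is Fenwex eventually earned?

With Pelpel, Hexnex is earned (Rule 10).
With Pelpel and Ashtam, Selule is earned (Rule 4).
With Selule, Ashtam, and Arcwex, Norrho is earned (Rule 6).
With Hexnex, Arcwex, and Norrho, Paxzor is earned (Rule 9).
With Ashtam and Paxzor, Fenwex is earned (Rule 11).

Yes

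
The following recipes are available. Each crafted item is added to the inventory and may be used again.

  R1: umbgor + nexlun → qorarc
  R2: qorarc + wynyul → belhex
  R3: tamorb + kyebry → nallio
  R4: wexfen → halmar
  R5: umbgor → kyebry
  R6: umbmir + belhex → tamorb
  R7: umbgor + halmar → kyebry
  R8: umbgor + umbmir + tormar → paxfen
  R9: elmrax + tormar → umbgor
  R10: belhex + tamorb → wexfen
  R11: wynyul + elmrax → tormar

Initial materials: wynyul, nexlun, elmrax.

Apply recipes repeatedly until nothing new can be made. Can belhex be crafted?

Yes

wynyul + elmrax → tormar (R11).
Using R9, elmrax and tormar make umbgor.
Using R1, umbgor and nexlun make qorarc.
qorarc + wynyul → belhex (R2).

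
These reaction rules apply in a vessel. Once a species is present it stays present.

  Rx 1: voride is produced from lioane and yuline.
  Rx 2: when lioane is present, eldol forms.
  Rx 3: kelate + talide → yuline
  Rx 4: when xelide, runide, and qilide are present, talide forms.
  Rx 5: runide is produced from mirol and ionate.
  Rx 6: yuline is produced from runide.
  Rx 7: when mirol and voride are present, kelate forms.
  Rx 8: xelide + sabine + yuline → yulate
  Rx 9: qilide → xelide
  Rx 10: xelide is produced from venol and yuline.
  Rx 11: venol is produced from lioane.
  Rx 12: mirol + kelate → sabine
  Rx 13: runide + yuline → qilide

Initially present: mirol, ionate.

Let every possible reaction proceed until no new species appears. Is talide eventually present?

mirol and ionate present → runide forms (Rx 5).
runide present → yuline forms (Rx 6).
runide and yuline present → qilide forms (Rx 13).
qilide present → xelide forms (Rx 9).
xelide, runide, and qilide present → talide forms (Rx 4).

Yes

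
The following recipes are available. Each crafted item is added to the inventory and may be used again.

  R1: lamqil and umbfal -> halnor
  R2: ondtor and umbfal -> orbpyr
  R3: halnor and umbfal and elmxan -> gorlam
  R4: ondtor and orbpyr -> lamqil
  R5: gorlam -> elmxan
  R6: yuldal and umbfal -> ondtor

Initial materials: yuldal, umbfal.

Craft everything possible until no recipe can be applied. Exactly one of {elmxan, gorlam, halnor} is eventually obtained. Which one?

yuldal and umbfal -> ondtor (R6).
ondtor and umbfal -> orbpyr (R2).
Using R4, ondtor and orbpyr make lamqil.
Using R1, lamqil and umbfal make halnor.
elmxan would need gorlam (R5), but gorlam is never obtained. gorlam would need halnor, umbfal, and elmxan (R3), but elmxan is never obtained.

halnor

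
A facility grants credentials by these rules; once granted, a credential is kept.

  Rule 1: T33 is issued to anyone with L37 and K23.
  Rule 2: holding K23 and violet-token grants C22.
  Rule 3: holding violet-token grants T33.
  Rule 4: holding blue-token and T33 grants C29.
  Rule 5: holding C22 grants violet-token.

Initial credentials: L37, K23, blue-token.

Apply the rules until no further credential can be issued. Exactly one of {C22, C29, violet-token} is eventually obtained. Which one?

C29

Holding L37 and K23 grants T33 (Rule 1).
Holding blue-token and T33 grants C29 (Rule 4).
violet-token would need C22 (Rule 5), but C22 is never granted. C22 would need K23 and violet-token (Rule 2), but violet-token is never granted.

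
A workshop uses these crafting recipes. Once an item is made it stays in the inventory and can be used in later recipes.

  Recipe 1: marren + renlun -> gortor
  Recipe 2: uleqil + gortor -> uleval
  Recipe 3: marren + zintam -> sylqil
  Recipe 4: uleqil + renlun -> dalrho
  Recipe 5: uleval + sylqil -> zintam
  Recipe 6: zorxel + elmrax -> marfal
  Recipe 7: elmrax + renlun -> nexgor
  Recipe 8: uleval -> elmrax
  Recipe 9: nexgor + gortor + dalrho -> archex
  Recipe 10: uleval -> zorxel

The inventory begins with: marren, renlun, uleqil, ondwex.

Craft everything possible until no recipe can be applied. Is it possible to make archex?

Using Recipe 1, marren and renlun make gortor.
Using Recipe 4, uleqil and renlun make dalrho.
Using Recipe 2, uleqil and gortor make uleval.
uleval -> elmrax (Recipe 8).
Using Recipe 7, elmrax and renlun make nexgor.
Using Recipe 9, nexgor, gortor, and dalrho make archex.

Yes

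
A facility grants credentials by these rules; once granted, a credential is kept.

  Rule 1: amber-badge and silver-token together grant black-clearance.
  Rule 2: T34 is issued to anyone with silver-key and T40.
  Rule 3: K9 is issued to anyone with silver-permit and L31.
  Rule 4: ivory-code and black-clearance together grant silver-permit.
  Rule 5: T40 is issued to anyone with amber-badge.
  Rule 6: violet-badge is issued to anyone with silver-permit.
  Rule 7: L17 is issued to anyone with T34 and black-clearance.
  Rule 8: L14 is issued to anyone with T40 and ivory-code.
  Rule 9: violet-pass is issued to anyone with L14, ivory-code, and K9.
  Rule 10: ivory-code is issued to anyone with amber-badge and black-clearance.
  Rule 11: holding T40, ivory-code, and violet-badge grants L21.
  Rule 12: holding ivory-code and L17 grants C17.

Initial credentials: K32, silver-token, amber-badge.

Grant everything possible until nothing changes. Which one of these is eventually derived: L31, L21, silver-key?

Holding amber-badge and silver-token grants black-clearance (Rule 1).
Holding amber-badge grants T40 (Rule 5).
Holding amber-badge and black-clearance grants ivory-code (Rule 10).
Holding ivory-code and black-clearance grants silver-permit (Rule 4).
Holding silver-permit grants violet-badge (Rule 6).
Holding T40, ivory-code, and violet-badge grants L21 (Rule 11).
No rule produces L31, and it is not given. No rule produces silver-key, and it is not given.

L21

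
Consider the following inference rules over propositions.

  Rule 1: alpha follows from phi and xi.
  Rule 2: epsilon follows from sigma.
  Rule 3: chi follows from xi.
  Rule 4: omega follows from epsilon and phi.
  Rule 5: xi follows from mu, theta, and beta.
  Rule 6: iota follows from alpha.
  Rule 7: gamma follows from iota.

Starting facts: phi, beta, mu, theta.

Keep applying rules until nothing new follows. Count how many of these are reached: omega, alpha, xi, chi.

3

From mu, theta, and beta, Rule 5 gives xi.
From phi and xi, Rule 1 gives alpha.
xi holds, so chi follows (Rule 3).
omega would need epsilon and phi (Rule 4), but epsilon is never established.
alpha: reached.
xi: reached.
chi: reached.
Reached: alpha, xi, and chi — 3 of the 4.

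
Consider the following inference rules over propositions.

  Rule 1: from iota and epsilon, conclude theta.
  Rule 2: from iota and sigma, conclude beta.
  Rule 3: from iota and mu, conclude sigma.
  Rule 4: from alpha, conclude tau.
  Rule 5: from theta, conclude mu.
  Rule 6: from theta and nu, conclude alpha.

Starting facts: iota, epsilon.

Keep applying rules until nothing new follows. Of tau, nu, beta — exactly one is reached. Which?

iota and epsilon hold, so theta follows (Rule 1).
From theta, Rule 5 gives mu.
From iota and mu, Rule 3 gives sigma.
From iota and sigma, Rule 2 gives beta.
No rule produces nu, and it is not given. tau would need alpha (Rule 4), but alpha is never established.

beta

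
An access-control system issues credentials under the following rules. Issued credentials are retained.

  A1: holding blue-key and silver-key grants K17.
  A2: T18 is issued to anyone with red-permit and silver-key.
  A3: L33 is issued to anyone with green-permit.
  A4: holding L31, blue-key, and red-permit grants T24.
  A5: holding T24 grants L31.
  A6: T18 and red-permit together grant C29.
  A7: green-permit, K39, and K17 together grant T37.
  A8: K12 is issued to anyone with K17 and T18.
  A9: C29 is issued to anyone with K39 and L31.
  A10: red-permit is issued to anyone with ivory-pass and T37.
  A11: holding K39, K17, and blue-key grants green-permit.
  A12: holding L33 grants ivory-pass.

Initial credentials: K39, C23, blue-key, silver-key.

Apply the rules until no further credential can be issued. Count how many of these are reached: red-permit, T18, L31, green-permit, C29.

Holding blue-key and silver-key grants K17 (A1).
Holding K39, K17, and blue-key grants green-permit (A11).
Holding green-permit grants L33 (A3).
Holding green-permit, K39, and K17 grants T37 (A7).
Holding L33 grants ivory-pass (A12).
Holding ivory-pass and T37 grants red-permit (A10).
Holding red-permit and silver-key grants T18 (A2).
Holding T18 and red-permit grants C29 (A6).
red-permit: reached.
T18: reached.
L31 would need T24 (A5), but T24 is never granted.
green-permit: reached.
C29: reached.
Reached: red-permit, T18, green-permit, and C29 — 4 of the 5.

4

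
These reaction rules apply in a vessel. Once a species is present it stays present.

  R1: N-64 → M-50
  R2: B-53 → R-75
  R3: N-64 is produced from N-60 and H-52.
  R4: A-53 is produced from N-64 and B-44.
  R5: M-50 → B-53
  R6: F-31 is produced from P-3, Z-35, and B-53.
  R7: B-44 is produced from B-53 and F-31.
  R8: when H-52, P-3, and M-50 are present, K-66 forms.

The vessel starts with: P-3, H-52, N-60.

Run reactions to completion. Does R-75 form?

N-60 and H-52 present → N-64 forms (R3).
N-64 present → M-50 forms (R1).
M-50 present → B-53 forms (R5).
B-53 present → R-75 forms (R2).

Yes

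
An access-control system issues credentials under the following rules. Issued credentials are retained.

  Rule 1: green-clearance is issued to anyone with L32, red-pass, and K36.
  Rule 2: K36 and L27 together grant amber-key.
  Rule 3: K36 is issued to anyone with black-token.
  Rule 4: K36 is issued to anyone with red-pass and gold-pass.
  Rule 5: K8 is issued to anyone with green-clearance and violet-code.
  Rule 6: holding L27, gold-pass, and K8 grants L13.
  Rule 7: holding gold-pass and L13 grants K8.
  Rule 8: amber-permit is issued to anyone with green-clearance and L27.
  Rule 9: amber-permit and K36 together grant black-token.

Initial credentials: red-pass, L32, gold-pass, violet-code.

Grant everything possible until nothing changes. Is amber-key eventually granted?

No

amber-key would need K36 and L27 (Rule 2), but L27 is never granted.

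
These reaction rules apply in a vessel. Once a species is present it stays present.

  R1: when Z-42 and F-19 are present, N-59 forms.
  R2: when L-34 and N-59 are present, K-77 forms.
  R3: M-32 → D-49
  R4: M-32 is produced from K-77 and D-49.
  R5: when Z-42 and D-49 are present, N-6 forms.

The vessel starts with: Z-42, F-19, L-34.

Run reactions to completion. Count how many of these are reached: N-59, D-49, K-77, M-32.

Z-42 and F-19 present → N-59 forms (R1).
L-34 and N-59 present → K-77 forms (R2).
N-59: reached.
D-49 would need M-32 (R3), but M-32 never forms.
K-77: reached.
M-32 would need K-77 and D-49 (R4), but D-49 never forms.
Reached: N-59 and K-77 — 2 of the 4.

2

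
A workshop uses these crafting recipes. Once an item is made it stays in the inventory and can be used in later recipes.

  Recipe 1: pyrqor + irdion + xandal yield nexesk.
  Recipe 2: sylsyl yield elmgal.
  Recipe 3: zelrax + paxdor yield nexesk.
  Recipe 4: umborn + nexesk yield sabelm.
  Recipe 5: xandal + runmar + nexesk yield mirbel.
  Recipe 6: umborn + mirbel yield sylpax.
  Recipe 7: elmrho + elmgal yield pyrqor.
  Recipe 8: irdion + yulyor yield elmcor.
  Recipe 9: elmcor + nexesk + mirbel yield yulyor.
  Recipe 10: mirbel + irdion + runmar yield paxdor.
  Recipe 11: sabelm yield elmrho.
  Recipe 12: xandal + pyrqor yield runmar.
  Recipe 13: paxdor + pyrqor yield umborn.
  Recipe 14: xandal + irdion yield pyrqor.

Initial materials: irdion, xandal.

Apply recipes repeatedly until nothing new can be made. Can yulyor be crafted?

yulyor would need elmcor, nexesk, and mirbel (Recipe 9), but elmcor is never obtained.

No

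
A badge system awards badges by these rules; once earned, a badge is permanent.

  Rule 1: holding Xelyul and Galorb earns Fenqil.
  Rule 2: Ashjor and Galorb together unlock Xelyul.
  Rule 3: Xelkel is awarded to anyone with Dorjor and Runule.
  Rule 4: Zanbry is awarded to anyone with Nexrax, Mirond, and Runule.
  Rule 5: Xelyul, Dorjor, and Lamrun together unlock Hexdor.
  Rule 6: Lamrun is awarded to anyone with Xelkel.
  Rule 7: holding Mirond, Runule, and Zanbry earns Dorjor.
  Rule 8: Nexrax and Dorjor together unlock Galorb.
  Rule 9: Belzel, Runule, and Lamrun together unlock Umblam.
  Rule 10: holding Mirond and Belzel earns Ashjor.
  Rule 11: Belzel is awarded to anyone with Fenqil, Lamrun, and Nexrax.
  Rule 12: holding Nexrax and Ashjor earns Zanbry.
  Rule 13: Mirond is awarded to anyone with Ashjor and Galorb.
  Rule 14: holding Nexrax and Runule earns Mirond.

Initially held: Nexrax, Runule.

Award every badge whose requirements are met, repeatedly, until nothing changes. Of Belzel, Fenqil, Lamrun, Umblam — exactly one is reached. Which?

Lamrun

With Nexrax and Runule, Mirond is earned (Rule 14).
With Nexrax, Mirond, and Runule, Zanbry is earned (Rule 4).
With Mirond, Runule, and Zanbry, Dorjor is earned (Rule 7).
With Dorjor and Runule, Xelkel is earned (Rule 3).
With Xelkel, Lamrun is earned (Rule 6).
Fenqil would need Xelyul and Galorb (Rule 1), but Xelyul is never earned. Umblam would need Belzel, Runule, and Lamrun (Rule 9), but Belzel is never earned. Belzel would need Fenqil, Lamrun, and Nexrax (Rule 11), but Fenqil is never earned.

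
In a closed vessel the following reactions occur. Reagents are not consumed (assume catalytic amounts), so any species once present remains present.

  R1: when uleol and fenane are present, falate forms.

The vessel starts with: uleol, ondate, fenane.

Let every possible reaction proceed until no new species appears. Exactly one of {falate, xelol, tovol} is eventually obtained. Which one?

uleol and fenane present → falate forms (R1).
No rule produces tovol, and it is not given. No rule produces xelol, and it is not given.

falate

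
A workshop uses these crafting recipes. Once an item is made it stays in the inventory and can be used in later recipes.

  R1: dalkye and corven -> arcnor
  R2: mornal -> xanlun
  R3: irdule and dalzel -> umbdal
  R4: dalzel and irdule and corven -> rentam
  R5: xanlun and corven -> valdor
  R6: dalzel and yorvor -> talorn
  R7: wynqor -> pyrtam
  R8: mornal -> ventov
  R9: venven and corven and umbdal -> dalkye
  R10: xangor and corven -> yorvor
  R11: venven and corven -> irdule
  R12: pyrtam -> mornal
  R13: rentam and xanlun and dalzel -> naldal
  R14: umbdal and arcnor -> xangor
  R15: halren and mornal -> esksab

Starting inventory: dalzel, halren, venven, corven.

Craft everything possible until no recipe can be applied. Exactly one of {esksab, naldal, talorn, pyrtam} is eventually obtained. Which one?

talorn

venven and corven -> irdule (R11).
irdule and dalzel -> umbdal (R3).
Using R9, venven, corven, and umbdal make dalkye.
Using R1, dalkye and corven make arcnor.
Using R14, umbdal and arcnor make xangor.
xangor and corven -> yorvor (R10).
dalzel and yorvor -> talorn (R6).
naldal would need rentam, xanlun, and dalzel (R13), but xanlun is never obtained. pyrtam would need wynqor (R7), but wynqor is never obtained. esksab would need halren and mornal (R15), but mornal is never obtained.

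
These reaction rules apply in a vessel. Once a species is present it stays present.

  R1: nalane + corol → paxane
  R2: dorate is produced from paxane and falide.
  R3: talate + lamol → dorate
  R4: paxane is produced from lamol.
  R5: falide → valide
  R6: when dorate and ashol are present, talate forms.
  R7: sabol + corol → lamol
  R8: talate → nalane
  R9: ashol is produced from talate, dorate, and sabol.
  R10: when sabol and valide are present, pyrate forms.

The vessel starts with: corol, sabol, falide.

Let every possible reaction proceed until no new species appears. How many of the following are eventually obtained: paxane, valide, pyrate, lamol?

4

falide present → valide forms (R5).
sabol and corol present → lamol forms (R7).
lamol present → paxane forms (R4).
sabol and valide present → pyrate forms (R10).
paxane: reached.
valide: reached.
pyrate: reached.
lamol: reached.
All 4 are reached.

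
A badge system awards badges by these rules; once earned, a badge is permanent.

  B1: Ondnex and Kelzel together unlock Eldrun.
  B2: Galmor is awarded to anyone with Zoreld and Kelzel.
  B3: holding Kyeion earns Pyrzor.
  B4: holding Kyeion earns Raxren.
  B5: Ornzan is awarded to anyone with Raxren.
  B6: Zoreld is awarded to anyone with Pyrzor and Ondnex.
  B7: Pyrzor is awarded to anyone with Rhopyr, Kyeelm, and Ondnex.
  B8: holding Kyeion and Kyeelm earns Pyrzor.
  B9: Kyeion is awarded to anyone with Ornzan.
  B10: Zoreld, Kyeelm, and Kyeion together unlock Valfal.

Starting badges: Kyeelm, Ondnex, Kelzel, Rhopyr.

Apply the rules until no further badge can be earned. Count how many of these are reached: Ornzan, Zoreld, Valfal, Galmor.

2

With Rhopyr, Kyeelm, and Ondnex, Pyrzor is earned (B7).
With Pyrzor and Ondnex, Zoreld is earned (B6).
With Zoreld and Kelzel, Galmor is earned (B2).
Ornzan would need Raxren (B5), but Raxren is never earned.
Zoreld: reached.
Valfal would need Zoreld, Kyeelm, and Kyeion (B10), but Kyeion is never earned.
Galmor: reached.
Reached: Zoreld and Galmor — 2 of the 4.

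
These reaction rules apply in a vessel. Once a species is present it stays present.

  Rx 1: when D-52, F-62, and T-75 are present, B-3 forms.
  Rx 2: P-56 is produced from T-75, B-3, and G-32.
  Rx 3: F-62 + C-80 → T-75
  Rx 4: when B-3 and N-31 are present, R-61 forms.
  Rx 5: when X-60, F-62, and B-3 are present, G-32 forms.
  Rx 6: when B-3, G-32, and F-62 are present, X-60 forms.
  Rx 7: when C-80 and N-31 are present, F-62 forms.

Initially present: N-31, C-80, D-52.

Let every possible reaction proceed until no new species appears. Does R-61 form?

C-80 and N-31 present → F-62 forms (Rx 7).
F-62 and C-80 present → T-75 forms (Rx 3).
D-52, F-62, and T-75 present → B-3 forms (Rx 1).
B-3 and N-31 present → R-61 forms (Rx 4).

Yes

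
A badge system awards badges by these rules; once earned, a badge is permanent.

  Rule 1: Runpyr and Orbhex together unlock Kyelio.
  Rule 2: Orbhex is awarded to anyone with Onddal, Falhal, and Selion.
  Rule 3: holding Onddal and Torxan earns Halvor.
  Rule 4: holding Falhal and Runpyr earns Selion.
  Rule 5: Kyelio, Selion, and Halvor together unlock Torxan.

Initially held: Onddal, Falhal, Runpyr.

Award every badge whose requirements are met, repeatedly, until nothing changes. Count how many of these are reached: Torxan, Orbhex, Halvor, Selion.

With Falhal and Runpyr, Selion is earned (Rule 4).
With Onddal, Falhal, and Selion, Orbhex is earned (Rule 2).
Torxan would need Kyelio, Selion, and Halvor (Rule 5), but Halvor is never earned.
Orbhex: reached.
Halvor would need Onddal and Torxan (Rule 3), but Torxan is never earned.
Selion: reached.
Reached: Orbhex and Selion — 2 of the 4.

2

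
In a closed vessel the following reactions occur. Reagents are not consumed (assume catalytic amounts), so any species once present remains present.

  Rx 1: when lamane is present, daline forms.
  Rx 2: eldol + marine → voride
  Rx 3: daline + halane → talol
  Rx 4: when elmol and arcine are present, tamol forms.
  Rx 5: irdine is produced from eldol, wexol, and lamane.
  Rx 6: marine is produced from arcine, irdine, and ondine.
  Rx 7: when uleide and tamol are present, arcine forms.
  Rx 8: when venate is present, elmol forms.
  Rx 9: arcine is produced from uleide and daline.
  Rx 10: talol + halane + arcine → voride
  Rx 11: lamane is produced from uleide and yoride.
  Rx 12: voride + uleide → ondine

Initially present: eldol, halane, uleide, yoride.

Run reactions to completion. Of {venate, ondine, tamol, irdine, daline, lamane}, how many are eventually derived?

3

uleide and yoride present → lamane forms (Rx 11).
lamane present → daline forms (Rx 1).
daline and halane present → talol forms (Rx 3).
uleide and daline present → arcine forms (Rx 9).
talol, halane, and arcine present → voride forms (Rx 10).
voride and uleide present → ondine forms (Rx 12).
No rule produces venate, and it is not given.
ondine: reached.
tamol would need elmol and arcine (Rx 4), but elmol never forms.
irdine would need eldol, wexol, and lamane (Rx 5), but wexol never forms.
daline: reached.
lamane: reached.
Reached: ondine, daline, and lamane — 3 of the 6.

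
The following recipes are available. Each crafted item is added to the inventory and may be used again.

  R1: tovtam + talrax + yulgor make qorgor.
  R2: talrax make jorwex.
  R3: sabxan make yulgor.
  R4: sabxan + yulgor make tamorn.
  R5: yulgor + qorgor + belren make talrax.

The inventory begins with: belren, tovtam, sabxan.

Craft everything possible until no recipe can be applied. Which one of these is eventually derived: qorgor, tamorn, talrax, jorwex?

sabxan → yulgor (R3).
Using R4, sabxan and yulgor make tamorn.
jorwex would need talrax (R2), but talrax is never obtained. qorgor would need tovtam, talrax, and yulgor (R1), but talrax is never obtained. talrax would need yulgor, qorgor, and belren (R5), but qorgor is never obtained.

tamorn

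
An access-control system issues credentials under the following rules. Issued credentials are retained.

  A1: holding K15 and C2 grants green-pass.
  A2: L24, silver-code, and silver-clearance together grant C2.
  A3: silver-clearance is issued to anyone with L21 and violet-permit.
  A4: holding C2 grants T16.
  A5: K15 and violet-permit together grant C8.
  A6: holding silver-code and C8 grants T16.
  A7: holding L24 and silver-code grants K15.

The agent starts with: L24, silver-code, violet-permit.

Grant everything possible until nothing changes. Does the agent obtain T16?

Yes

Holding L24 and silver-code grants K15 (A7).
Holding K15 and violet-permit grants C8 (A5).
Holding silver-code and C8 grants T16 (A6).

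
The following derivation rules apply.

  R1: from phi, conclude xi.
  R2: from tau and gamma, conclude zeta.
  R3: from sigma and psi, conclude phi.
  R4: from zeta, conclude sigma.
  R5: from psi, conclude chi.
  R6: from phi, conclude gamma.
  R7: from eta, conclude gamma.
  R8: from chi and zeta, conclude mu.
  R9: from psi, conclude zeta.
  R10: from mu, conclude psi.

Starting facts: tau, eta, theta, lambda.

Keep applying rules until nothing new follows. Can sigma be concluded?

Yes

eta holds, so gamma follows (R7).
From tau and gamma, R2 gives zeta.
From zeta, R4 gives sigma.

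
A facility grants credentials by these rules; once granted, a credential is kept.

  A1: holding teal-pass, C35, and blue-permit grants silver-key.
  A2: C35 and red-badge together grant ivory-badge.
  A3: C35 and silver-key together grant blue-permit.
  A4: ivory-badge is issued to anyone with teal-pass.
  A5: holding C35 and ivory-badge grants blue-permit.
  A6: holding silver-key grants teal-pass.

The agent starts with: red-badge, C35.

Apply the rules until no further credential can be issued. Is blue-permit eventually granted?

Holding C35 and red-badge grants ivory-badge (A2).
Holding C35 and ivory-badge grants blue-permit (A5).

Yes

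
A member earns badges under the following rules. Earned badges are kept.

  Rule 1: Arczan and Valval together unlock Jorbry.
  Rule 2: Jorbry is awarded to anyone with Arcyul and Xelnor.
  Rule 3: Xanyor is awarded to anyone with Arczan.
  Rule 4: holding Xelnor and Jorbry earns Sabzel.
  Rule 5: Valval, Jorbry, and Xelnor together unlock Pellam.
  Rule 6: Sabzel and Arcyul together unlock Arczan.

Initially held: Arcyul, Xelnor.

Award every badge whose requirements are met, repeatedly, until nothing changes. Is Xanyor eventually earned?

Yes

With Arcyul and Xelnor, Jorbry is earned (Rule 2).
With Xelnor and Jorbry, Sabzel is earned (Rule 4).
With Sabzel and Arcyul, Arczan is earned (Rule 6).
With Arczan, Xanyor is earned (Rule 3).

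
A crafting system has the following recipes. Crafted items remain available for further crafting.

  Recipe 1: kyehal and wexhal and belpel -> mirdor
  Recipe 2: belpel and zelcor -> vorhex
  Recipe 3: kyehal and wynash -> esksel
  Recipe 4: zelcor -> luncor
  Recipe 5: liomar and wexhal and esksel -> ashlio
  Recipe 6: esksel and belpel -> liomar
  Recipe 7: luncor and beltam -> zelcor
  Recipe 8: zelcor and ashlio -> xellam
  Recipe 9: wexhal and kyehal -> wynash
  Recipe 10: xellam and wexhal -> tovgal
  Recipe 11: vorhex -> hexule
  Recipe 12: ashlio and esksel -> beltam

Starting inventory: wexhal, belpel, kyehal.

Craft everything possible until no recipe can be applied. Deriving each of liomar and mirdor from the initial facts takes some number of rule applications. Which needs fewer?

mirdor: kyehal and wexhal and belpel -> mirdor (Recipe 1). [1 rule application]
liomar: wexhal and kyehal -> wynash (Recipe 9). kyehal and wynash -> esksel (Recipe 3). esksel and belpel -> liomar (Recipe 6). [3 rule applications]
mirdor needs fewer.

mirdor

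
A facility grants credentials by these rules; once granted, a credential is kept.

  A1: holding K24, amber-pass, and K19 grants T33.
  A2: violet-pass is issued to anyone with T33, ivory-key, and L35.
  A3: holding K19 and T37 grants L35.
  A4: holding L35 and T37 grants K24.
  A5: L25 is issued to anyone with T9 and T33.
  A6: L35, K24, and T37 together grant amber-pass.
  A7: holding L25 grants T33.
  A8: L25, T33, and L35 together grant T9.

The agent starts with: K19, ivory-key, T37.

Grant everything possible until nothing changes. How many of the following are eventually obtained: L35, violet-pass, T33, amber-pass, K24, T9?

Holding K19 and T37 grants L35 (A3).
Holding L35 and T37 grants K24 (A4).
Holding L35, K24, and T37 grants amber-pass (A6).
Holding K24, amber-pass, and K19 grants T33 (A1).
Holding T33, ivory-key, and L35 grants violet-pass (A2).
L35: reached.
violet-pass: reached.
T33: reached.
amber-pass: reached.
K24: reached.
T9 would need L25, T33, and L35 (A8), but L25 is never granted.
Reached: L35, violet-pass, T33, amber-pass, and K24 — 5 of the 6.

5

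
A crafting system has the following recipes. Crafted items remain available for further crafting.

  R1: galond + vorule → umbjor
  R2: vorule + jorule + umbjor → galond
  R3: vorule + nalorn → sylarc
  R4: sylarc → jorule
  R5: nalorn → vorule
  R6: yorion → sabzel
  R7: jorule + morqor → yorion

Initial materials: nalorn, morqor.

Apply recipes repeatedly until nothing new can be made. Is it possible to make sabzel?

Yes

Using R5, nalorn makes vorule.
vorule + nalorn → sylarc (R3).
sylarc → jorule (R4).
Using R7, jorule and morqor make yorion.
yorion → sabzel (R6).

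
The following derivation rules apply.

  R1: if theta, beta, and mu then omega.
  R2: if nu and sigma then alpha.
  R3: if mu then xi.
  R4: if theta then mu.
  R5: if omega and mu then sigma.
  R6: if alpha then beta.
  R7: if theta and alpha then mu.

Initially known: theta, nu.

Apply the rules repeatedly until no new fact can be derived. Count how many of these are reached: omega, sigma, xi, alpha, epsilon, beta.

1

theta holds, so mu follows (R4).
From mu, R3 gives xi.
omega would need theta, beta, and mu (R1), but beta is never established.
sigma would need omega and mu (R5), but omega is never established.
xi: reached.
alpha would need nu and sigma (R2), but sigma is never established.
No rule produces epsilon, and it is not given.
beta would need alpha (R6), but alpha is never established.
Reached: xi — 1 of the 6.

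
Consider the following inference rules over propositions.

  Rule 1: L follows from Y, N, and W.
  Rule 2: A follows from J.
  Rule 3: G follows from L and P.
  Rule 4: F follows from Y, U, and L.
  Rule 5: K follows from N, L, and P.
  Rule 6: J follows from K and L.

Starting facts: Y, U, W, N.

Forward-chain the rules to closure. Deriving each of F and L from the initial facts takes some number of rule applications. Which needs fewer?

L: From Y, N, and W, Rule 1 gives L. [1 rule application]
F: From Y, N, and W, Rule 1 gives L. Y, U, and L hold, so F follows (Rule 4). [2 rule applications]
L needs fewer.

L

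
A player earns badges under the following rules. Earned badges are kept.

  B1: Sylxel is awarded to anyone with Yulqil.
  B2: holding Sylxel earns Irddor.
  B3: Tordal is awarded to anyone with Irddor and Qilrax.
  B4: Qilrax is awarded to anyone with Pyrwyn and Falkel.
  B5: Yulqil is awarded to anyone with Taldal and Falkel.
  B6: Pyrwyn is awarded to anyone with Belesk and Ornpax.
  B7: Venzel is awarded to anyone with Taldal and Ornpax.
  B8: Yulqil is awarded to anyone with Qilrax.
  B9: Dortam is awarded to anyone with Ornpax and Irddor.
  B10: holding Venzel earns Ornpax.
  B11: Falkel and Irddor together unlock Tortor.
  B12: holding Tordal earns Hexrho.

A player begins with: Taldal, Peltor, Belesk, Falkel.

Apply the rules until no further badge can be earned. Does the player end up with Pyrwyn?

Pyrwyn would need Belesk and Ornpax (B6), but Ornpax is never earned.

No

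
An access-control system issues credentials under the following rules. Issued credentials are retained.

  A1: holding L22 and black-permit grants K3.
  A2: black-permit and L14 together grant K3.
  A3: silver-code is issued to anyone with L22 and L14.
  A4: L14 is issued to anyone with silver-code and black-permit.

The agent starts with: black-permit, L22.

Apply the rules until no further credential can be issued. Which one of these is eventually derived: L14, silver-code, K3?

Holding L22 and black-permit grants K3 (A1).
L14 would need silver-code and black-permit (A4), but silver-code is never granted. silver-code would need L22 and L14 (A3), but L14 is never granted.

K3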